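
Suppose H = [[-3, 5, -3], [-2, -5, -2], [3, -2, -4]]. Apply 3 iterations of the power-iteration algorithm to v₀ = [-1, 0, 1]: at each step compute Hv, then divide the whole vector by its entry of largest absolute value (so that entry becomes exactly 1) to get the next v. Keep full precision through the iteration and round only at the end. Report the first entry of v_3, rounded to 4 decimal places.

Hv0 = (0.00000, 0.00000, -7.00000); divide by -7.00000 → v1 = (0.00000, 0.00000, 1.00000)
Hv1 = (-3.00000, -2.00000, -4.00000); divide by -4.00000 → v2 = (0.75000, 0.50000, 1.00000)
Hv2 = (-2.75000, -6.00000, -2.75000); divide by -6.00000 → v3 = (0.45833, 1.00000, 0.45833)
Requested entry of v3: -77/-168 = 0.4583

0.4583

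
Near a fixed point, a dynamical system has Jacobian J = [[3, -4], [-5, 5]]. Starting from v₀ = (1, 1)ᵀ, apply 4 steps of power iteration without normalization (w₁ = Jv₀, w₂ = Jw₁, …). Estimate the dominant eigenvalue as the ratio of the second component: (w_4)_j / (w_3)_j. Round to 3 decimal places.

w1 = Jv₀ = (3·1 + (-4)·1; (-5)·1 + 5·1) = (-1, 0)
w2 = Jw1 = (3·(-1) + (-4)·0; (-5)·(-1) + 5·0) = (-3, 5)
w3 = Jw2 = (-29, 40)
w4 = Jw3 = (-247, 345)
Ratio at component: 345 / 40 = 8.625

8.625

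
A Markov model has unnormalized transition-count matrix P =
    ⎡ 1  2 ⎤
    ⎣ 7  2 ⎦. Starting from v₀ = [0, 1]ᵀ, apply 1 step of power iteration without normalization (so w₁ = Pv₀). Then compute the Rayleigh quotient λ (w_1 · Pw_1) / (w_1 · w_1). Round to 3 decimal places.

6.000

w1 = Pv₀ = (2, 2)
Pw1 = (6, 18)
w1·Pw1 = 2·6 + 2·18 = 48; w1·w1 = 2·2 + 2·2 = 8
λ ≈ 48/8 = 6.000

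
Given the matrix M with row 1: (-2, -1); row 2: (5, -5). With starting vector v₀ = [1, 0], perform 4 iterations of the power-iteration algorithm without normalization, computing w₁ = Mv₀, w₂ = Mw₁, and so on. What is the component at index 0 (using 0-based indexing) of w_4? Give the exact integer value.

w1 = Mv₀ = ((-2)·1 + (-1)·0; 5·1 + (-5)·0) = (-2, 5)
w2 = Mw1 = ((-2)·(-2) + (-1)·5; 5·(-2) + (-5)·5) = (-1, -35)
w3 = Mw2 = (37, 170)
w4 = Mw3 = (-244, -665)
The requested component of w4 is -244.

-244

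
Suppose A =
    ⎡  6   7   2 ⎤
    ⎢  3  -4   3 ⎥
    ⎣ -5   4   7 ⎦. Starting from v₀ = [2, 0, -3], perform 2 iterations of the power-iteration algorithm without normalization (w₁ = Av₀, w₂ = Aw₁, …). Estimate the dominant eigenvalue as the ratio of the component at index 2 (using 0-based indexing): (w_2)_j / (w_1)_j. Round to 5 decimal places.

λ ≈ 8.35484

w1 = Av₀ = (6, -3, -31)
w2 = Aw1 = (-47, -63, -259)
Ratio at component: -259 / -31 = 8.35484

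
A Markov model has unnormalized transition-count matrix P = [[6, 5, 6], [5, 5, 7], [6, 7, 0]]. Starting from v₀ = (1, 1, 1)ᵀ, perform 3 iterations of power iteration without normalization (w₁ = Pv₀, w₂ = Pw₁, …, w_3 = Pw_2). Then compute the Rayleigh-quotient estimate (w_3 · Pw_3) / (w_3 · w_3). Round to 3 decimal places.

λ ≈ 15.836

w1 = Pv₀ = (6·1 + 5·1 + 6·1; 5·1 + 5·1 + 7·1; 6·1 + 7·1 + 0·1) = (17, 17, 13)
w2 = Pw1 = (6·17 + 5·17 + 6·13; 5·17 + 5·17 + 7·13; 6·17 + 7·17 + 0·13) = (265, 261, 221)
w3 = Pw2 = (4221, 4177, 3417)
Pw3 = (66713, 65909, 54565)
w3·Pw3 = 4221·66713 + 4177·65909 + 3417·54565 = 743346071; w3·w3 = 4221·4221 + 4177·4177 + 3417·3417 = 46940059
λ ≈ 743346071/46940059 = 15.836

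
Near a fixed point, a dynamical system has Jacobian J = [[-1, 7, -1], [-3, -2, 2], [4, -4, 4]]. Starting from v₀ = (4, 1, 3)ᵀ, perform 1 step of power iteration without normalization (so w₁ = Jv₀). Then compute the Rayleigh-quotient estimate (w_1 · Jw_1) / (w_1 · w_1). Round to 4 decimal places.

λ ≈ 4.0000

w1 = Jv₀ = ((-1)·4 + 7·1 + (-1)·3; (-3)·4 + (-2)·1 + 2·3; 4·4 + (-4)·1 + 4·3) = (0, -8, 24)
Jw1 = (-80, 64, 128)
w1·Jw1 = 0·(-80) + (-8)·64 + 24·128 = 2560; w1·w1 = 0·0 + (-8)·(-8) + 24·24 = 640
λ ≈ 2560/640 = 4.0000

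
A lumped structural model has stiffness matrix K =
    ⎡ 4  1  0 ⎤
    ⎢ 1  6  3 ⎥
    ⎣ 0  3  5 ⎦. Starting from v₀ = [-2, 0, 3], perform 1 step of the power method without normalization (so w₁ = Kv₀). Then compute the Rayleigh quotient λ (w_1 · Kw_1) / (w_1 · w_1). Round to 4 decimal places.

λ ≈ 6.4882

w1 = Kv₀ = (4·(-2) + 1·0 + 0·3; 1·(-2) + 6·0 + 3·3; 0·(-2) + 3·0 + 5·3) = (-8, 7, 15)
Kw1 = (-25, 79, 96)
w1·Kw1 = (-8)·(-25) + 7·79 + 15·96 = 2193; w1·w1 = (-8)·(-8) + 7·7 + 15·15 = 338
λ ≈ 2193/338 = 6.4882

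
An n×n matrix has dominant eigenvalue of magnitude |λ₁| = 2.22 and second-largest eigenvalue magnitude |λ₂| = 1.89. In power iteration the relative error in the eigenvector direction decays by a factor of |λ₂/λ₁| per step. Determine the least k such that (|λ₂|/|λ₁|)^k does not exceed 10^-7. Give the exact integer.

|λ₂/λ₁| = 1.89/2.22 = 0.85135
Need k ≥ ln(10^-7) / ln(0.85135) = -16.1181 / -0.1609 ≈ 100.156
Smallest integer k satisfying the bound: 101

101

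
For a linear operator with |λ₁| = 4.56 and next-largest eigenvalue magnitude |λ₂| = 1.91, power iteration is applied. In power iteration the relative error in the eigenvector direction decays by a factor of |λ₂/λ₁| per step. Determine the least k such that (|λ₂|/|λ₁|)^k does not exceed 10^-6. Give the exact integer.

|λ₂/λ₁| = 1.91/4.56 = 0.41886
Need k ≥ ln(10^-6) / ln(0.41886) = -13.8155 / -0.8702 ≈ 15.876
Smallest integer k satisfying the bound: 16

16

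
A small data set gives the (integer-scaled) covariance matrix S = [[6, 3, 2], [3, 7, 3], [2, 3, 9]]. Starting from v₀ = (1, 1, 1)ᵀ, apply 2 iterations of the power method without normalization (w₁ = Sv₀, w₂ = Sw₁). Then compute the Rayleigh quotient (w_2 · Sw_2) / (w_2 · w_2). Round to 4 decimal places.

w1 = Sv₀ = (11, 13, 14)
w2 = Sw1 = (133, 166, 187)
Sw2 = (1670, 2122, 2447)
w2·Sw2 = 133·1670 + 166·2122 + 187·2447 = 1031951; w2·w2 = 133·133 + 166·166 + 187·187 = 80214
λ ≈ 1031951/80214 = 12.8650

12.8650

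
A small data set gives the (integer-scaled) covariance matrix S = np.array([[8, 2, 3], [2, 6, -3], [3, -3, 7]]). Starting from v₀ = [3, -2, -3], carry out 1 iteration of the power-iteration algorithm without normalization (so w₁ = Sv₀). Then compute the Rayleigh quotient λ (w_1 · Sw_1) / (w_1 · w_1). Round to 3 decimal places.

λ ≈ 6.735

w1 = Sv₀ = (8·3 + 2·(-2) + 3·(-3); 2·3 + 6·(-2) + (-3)·(-3); 3·3 + (-3)·(-2) + 7·(-3)) = (11, 3, -6)
Sw1 = (76, 58, -18)
w1·Sw1 = 11·76 + 3·58 + (-6)·(-18) = 1118; w1·w1 = 11·11 + 3·3 + (-6)·(-6) = 166
λ ≈ 1118/166 = 6.735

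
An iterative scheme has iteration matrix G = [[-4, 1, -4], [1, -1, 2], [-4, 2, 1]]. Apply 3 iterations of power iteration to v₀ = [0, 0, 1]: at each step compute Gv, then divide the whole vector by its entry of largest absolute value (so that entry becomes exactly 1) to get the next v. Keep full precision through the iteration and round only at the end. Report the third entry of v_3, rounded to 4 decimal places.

Gv0 = (-4.00000, 2.00000, 1.00000); divide by -4.00000 → v1 = (1.00000, -0.50000, -0.25000)
Gv1 = (-3.50000, 1.00000, -5.25000); divide by -5.25000 → v2 = (0.66667, -0.19048, 1.00000)
Gv2 = (-6.85714, 2.85714, -2.04762); divide by -6.85714 → v3 = (1.00000, -0.41667, 0.29861)
Requested entry of v3: -43/-144 = 0.2986

0.2986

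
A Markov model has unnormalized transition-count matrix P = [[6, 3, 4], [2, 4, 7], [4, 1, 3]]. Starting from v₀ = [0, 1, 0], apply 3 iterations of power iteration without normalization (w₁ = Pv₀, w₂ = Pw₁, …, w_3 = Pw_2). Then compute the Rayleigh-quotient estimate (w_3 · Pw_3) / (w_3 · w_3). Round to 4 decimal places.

λ ≈ 11.0891

w1 = Pv₀ = (3, 4, 1)
w2 = Pw1 = (34, 29, 19)
w3 = Pw2 = (367, 317, 222)
Pw3 = (4041, 3556, 2451)
w3·Pw3 = 367·4041 + 317·3556 + 222·2451 = 3154421; w3·w3 = 367·367 + 317·317 + 222·222 = 284462
λ ≈ 3154421/284462 = 11.0891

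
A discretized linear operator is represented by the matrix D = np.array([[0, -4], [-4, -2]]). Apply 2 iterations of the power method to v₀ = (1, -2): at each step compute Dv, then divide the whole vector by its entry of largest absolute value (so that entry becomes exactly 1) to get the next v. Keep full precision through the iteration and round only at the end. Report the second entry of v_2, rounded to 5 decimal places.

1.00000

Dv0 = (8.000000, 0.000000); divide by 8.000000 → v1 = (1.000000, 0.000000)
Dv1 = (0.000000, -4.000000); divide by -4.000000 → v2 = (0.000000, 1.000000)
Requested entry of v2: -32/-32 = 1.00000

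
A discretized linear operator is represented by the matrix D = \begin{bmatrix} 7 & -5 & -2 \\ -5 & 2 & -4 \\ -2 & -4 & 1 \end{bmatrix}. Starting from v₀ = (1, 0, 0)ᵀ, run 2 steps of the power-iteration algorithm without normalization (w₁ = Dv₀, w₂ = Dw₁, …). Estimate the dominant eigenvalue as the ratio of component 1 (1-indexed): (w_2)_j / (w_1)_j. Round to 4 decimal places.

11.1429

w1 = Dv₀ = (7·1 + (-5)·0 + (-2)·0; (-5)·1 + 2·0 + (-4)·0; (-2)·1 + (-4)·0 + 1·0) = (7, -5, -2)
w2 = Dw1 = (7·7 + (-5)·(-5) + (-2)·(-2); (-5)·7 + 2·(-5) + (-4)·(-2); (-2)·7 + (-4)·(-5) + 1·(-2)) = (78, -37, 4)
Ratio at component: 78 / 7 = 11.1429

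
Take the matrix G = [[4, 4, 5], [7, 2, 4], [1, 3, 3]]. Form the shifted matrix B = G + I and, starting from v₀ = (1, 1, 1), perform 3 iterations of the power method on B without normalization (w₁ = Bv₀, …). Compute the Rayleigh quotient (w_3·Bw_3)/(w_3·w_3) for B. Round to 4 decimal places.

μ ≈ 11.7878

B = G + I has rows (5, 4, 5); (7, 3, 4); (1, 3, 4)
w1 = Bv₀ = (5·1 + 4·1 + 5·1; 7·1 + 3·1 + 4·1; 1·1 + 3·1 + 4·1) = (14, 14, 8)
w2 = Bw1 = (5·14 + 4·14 + 5·8; 7·14 + 3·14 + 4·8; 1·14 + 3·14 + 4·8) = (166, 172, 88)
w3 = Bw2 = (1958, 2030, 1034)
Bw3 = (23080, 23932, 12184)
w3·Bw3 = 106370856; w3·w3 = 9023820; μ ≈ 106370856/9023820 = 11.7878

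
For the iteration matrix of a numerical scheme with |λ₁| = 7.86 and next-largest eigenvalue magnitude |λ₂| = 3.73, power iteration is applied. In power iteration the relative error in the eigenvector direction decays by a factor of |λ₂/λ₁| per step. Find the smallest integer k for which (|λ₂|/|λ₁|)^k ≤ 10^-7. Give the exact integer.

|λ₂/λ₁| = 3.73/7.86 = 0.47455
Need k ≥ ln(10^-7) / ln(0.47455) = -16.1181 / -0.7454 ≈ 21.624
Smallest integer k satisfying the bound: 22

22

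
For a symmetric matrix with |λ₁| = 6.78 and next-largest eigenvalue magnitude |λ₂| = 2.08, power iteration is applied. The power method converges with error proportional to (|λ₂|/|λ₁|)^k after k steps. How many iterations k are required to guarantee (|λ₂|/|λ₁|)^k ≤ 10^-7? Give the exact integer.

14

|λ₂/λ₁| = 2.08/6.78 = 0.30678
Need k ≥ ln(10^-7) / ln(0.30678) = -16.1181 / -1.1816 ≈ 13.641
Smallest integer k satisfying the bound: 14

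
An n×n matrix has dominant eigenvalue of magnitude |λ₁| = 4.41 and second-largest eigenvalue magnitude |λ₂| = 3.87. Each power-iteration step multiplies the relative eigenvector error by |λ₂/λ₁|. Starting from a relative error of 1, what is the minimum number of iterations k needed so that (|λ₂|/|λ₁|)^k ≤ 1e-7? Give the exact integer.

124

|λ₂/λ₁| = 3.87/4.41 = 0.87755
Need k ≥ ln(1e-7) / ln(0.87755) = -16.1181 / -0.1306 ≈ 123.397
Smallest integer k satisfying the bound: 124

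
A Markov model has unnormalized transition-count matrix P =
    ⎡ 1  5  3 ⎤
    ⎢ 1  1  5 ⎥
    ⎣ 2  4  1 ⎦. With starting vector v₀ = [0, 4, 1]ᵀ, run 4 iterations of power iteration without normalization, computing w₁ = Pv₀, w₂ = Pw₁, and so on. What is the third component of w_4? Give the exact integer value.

5731

w1 = Pv₀ = (23, 9, 17)
w2 = Pw1 = (119, 117, 99)
w3 = Pw2 = (1001, 731, 805)
w4 = Pw3 = (7071, 5757, 5731)
The requested component of w4 is 5731.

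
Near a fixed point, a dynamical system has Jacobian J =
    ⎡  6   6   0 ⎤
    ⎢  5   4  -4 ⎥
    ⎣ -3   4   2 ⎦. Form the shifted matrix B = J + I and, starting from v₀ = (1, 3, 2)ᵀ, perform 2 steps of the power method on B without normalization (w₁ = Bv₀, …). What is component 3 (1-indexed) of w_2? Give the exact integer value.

18

B = J + I has rows (7, 6, 0); (5, 5, -4); (-3, 4, 3)
w1 = Bv₀ = (7·1 + 6·3 + 0·2; 5·1 + 5·3 + (-4)·2; (-3)·1 + 4·3 + 3·2) = (25, 12, 15)
w2 = Bw1 = (7·25 + 6·12 + 0·15; 5·25 + 5·12 + (-4)·15; (-3)·25 + 4·12 + 3·15) = (247, 125, 18)
Requested component of w2: 18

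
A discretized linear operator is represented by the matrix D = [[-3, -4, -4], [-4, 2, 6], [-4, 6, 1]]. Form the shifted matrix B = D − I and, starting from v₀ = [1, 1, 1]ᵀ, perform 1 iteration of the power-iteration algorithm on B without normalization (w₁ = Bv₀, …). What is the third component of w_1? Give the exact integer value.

B = D − I has rows (-4, -4, -4); (-4, 1, 6); (-4, 6, 0)
w1 = Bv₀ = ((-4)·1 + (-4)·1 + (-4)·1; (-4)·1 + 1·1 + 6·1; (-4)·1 + 6·1 + 0·1) = (-12, 3, 2)
Requested component of w1: 2

2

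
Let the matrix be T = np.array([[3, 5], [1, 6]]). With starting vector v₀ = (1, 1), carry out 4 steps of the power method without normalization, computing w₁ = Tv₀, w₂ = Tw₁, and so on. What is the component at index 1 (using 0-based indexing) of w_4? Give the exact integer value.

w1 = Tv₀ = (3·1 + 5·1; 1·1 + 6·1) = (8, 7)
w2 = Tw1 = (3·8 + 5·7; 1·8 + 6·7) = (59, 50)
w3 = Tw2 = (427, 359)
w4 = Tw3 = (3076, 2581)
The requested component of w4 is 2581.

2581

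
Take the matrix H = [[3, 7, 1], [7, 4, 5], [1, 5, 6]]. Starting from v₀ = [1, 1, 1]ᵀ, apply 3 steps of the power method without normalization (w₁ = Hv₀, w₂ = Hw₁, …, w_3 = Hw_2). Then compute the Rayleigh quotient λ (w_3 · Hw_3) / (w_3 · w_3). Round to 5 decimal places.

w1 = Hv₀ = (3·1 + 7·1 + 1·1; 7·1 + 4·1 + 5·1; 1·1 + 5·1 + 6·1) = (11, 16, 12)
w2 = Hw1 = (3·11 + 7·16 + 1·12; 7·11 + 4·16 + 5·12; 1·11 + 5·16 + 6·12) = (157, 201, 163)
w3 = Hw2 = (2041, 2718, 2140)
Hw3 = (27289, 35859, 28471)
w3·Hw3 = 2041·27289 + 2718·35859 + 2140·28471 = 214089551; w3·w3 = 2041·2041 + 2718·2718 + 2140·2140 = 16132805
λ ≈ 214089551/16132805 = 13.27045

λ ≈ 13.27045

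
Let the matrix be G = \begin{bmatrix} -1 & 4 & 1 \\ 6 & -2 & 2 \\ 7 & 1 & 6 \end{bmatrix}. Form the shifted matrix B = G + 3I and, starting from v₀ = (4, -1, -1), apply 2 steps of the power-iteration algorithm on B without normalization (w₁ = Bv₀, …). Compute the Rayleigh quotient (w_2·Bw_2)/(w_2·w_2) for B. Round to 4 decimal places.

B = G + 3I has rows (2, 4, 1); (6, 1, 2); (7, 1, 9)
w1 = Bv₀ = (2·4 + 4·(-1) + 1·(-1); 6·4 + 1·(-1) + 2·(-1); 7·4 + 1·(-1) + 9·(-1)) = (3, 21, 18)
w2 = Bw1 = (2·3 + 4·21 + 1·18; 6·3 + 1·21 + 2·18; 7·3 + 1·21 + 9·18) = (108, 75, 204)
Bw2 = (720, 1131, 2667)
w2·Bw2 = 706653; w2·w2 = 58905; μ ≈ 706653/58905 = 11.9965

μ ≈ 11.9965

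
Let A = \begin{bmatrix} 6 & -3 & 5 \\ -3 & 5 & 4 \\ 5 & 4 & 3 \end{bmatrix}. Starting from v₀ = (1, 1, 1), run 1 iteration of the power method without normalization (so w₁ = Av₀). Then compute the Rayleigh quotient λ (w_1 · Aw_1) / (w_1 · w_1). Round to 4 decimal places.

w1 = Av₀ = (6·1 + (-3)·1 + 5·1; (-3)·1 + 5·1 + 4·1; 5·1 + 4·1 + 3·1) = (8, 6, 12)
Aw1 = (90, 54, 100)
w1·Aw1 = 8·90 + 6·54 + 12·100 = 2244; w1·w1 = 8·8 + 6·6 + 12·12 = 244
λ ≈ 2244/244 = 9.1967

λ ≈ 9.1967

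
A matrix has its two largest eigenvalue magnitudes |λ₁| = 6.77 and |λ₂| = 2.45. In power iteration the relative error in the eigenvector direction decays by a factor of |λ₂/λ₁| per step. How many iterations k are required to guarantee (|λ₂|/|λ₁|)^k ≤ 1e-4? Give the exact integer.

|λ₂/λ₁| = 2.45/6.77 = 0.36189
Need k ≥ ln(1e-4) / ln(0.36189) = -9.2103 / -1.0164 ≈ 9.062
Smallest integer k satisfying the bound: 10

10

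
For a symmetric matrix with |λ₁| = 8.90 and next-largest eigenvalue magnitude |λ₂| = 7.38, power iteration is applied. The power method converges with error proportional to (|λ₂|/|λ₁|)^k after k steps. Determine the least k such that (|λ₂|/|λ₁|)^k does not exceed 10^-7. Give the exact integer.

|λ₂/λ₁| = 7.38/8.90 = 0.82921
Need k ≥ ln(10^-7) / ln(0.82921) = -16.1181 / -0.1873 ≈ 86.065
Smallest integer k satisfying the bound: 87

87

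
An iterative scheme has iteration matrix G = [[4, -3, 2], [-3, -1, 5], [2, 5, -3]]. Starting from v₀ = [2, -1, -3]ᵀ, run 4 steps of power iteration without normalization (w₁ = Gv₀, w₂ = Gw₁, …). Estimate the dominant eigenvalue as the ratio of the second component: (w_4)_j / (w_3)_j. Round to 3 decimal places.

w1 = Gv₀ = (5, -20, 8)
w2 = Gw1 = (96, 45, -114)
w3 = Gw2 = (21, -903, 759)
w4 = Gw3 = (4311, 4635, -6750)
Ratio at component: 4635 / -903 = -5.133

λ ≈ -5.133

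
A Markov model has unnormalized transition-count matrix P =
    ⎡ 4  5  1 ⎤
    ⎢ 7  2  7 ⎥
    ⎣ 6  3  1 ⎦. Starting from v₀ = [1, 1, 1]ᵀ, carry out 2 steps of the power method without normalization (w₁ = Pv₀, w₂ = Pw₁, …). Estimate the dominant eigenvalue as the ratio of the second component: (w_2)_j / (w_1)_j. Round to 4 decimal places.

10.7500

w1 = Pv₀ = (4·1 + 5·1 + 1·1; 7·1 + 2·1 + 7·1; 6·1 + 3·1 + 1·1) = (10, 16, 10)
w2 = Pw1 = (4·10 + 5·16 + 1·10; 7·10 + 2·16 + 7·10; 6·10 + 3·16 + 1·10) = (130, 172, 118)
Ratio at component: 172 / 16 = 10.7500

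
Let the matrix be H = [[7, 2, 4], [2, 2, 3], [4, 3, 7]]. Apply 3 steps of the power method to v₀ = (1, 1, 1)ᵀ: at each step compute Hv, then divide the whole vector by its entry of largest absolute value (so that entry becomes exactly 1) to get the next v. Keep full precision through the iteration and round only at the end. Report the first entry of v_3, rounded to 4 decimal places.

0.9463

Hv0 = (13.00000, 7.00000, 14.00000); divide by 14.00000 → v1 = (0.92857, 0.50000, 1.00000)
Hv1 = (11.50000, 5.85714, 12.21429); divide by 12.21429 → v2 = (0.94152, 0.47953, 1.00000)
Hv2 = (11.54971, 5.84211, 12.20468); divide by 12.20468 → v3 = (0.94633, 0.47868, 1.00000)
Requested entry of v3: 1975/2087 = 0.9463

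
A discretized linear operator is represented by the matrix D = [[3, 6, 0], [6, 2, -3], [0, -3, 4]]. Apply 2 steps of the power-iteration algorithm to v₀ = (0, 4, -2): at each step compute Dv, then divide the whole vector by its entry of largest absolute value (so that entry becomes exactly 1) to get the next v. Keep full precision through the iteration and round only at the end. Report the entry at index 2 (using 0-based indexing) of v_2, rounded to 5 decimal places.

Dv0 = (24.000000, 14.000000, -20.000000); divide by 24.000000 → v1 = (1.000000, 0.583333, -0.833333)
Dv1 = (6.500000, 9.666667, -5.083333); divide by 9.666667 → v2 = (0.672414, 1.000000, -0.525862)
Requested entry of v2: -122/232 = -0.52586

-0.52586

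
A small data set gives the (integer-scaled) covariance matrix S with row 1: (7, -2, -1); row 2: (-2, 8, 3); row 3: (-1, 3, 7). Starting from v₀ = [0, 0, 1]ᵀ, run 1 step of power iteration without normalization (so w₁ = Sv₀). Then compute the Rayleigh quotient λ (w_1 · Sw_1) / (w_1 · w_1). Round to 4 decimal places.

w1 = Sv₀ = (-1, 3, 7)
Sw1 = (-20, 47, 59)
w1·Sw1 = (-1)·(-20) + 3·47 + 7·59 = 574; w1·w1 = (-1)·(-1) + 3·3 + 7·7 = 59
λ ≈ 574/59 = 9.7288

λ ≈ 9.7288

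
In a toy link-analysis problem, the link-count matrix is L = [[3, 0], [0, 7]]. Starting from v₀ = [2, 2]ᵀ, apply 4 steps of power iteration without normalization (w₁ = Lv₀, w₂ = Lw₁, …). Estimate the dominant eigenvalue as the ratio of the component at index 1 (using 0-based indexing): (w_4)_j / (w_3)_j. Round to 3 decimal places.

w1 = Lv₀ = (3·2 + 0·2; 0·2 + 7·2) = (6, 14)
w2 = Lw1 = (3·6 + 0·14; 0·6 + 7·14) = (18, 98)
w3 = Lw2 = (54, 686)
w4 = Lw3 = (162, 4802)
Ratio at component: 4802 / 686 = 7.000

λ ≈ 7.000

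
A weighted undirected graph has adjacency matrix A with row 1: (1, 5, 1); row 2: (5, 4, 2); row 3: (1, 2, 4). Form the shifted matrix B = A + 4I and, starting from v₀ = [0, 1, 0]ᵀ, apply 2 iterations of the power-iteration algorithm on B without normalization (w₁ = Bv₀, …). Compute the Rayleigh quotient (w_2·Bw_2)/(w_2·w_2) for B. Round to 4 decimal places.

B = A + 4I has rows (5, 5, 1); (5, 8, 2); (1, 2, 8)
w1 = Bv₀ = (5, 8, 2)
w2 = Bw1 = (67, 93, 37)
Bw2 = (837, 1153, 549)
w2·Bw2 = 183621; w2·w2 = 14507; μ ≈ 183621/14507 = 12.6574

12.6574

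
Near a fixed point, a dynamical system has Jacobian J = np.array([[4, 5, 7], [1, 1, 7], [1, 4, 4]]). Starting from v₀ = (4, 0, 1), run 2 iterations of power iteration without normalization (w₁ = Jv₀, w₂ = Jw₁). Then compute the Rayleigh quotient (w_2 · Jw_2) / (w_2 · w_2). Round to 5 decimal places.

w1 = Jv₀ = (4·4 + 5·0 + 7·1; 1·4 + 1·0 + 7·1; 1·4 + 4·0 + 4·1) = (23, 11, 8)
w2 = Jw1 = (4·23 + 5·11 + 7·8; 1·23 + 1·11 + 7·8; 1·23 + 4·11 + 4·8) = (203, 90, 99)
Jw2 = (1955, 986, 959)
w2·Jw2 = 203·1955 + 90·986 + 99·959 = 580546; w2·w2 = 203·203 + 90·90 + 99·99 = 59110
λ ≈ 580546/59110 = 9.82145

9.82145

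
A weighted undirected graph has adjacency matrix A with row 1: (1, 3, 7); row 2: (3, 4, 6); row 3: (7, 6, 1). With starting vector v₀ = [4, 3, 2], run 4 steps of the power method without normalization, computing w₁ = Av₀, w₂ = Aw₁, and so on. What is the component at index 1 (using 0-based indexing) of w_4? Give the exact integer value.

81243

w1 = Av₀ = (1·4 + 3·3 + 7·2; 3·4 + 4·3 + 6·2; 7·4 + 6·3 + 1·2) = (27, 36, 48)
w2 = Aw1 = (1·27 + 3·36 + 7·48; 3·27 + 4·36 + 6·48; 7·27 + 6·36 + 1·48) = (471, 513, 453)
w3 = Aw2 = (5181, 6183, 6828)
w4 = Aw3 = (71526, 81243, 80193)
The requested component of w4 is 81243.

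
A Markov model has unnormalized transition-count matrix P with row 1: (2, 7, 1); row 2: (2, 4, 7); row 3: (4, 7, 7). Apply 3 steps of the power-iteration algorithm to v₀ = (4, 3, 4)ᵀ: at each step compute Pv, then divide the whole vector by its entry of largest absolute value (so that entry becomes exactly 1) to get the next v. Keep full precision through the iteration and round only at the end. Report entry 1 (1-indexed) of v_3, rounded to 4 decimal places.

0.5141

Pv0 = (33.00000, 48.00000, 65.00000); divide by 65.00000 → v1 = (0.50769, 0.73846, 1.00000)
Pv1 = (7.18462, 10.96923, 14.20000); divide by 14.20000 → v2 = (0.50596, 0.77248, 1.00000)
Pv2 = (7.41928, 11.10184, 14.43120); divide by 14.43120 → v3 = (0.51411, 0.76929, 1.00000)
Requested entry of v3: 6848/13320 = 0.5141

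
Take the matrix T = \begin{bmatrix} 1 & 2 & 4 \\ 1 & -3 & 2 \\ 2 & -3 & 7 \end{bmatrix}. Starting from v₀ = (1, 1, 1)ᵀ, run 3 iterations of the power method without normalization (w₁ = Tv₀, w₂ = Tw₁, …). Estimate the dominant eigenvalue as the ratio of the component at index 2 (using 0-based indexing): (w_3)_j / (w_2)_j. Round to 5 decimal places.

λ ≈ 7.08929

w1 = Tv₀ = (7, 0, 6)
w2 = Tw1 = (31, 19, 56)
w3 = Tw2 = (293, 86, 397)
Ratio at component: 397 / 56 = 7.08929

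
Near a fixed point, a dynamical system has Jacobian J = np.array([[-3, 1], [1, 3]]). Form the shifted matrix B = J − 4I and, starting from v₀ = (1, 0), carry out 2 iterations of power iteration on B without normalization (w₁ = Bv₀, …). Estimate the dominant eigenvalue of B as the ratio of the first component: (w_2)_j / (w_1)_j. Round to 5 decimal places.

μ ≈ -7.14286

B = J − 4I has rows (-7, 1); (1, -1)
w1 = Bv₀ = ((-7)·1 + 1·0; 1·1 + (-1)·0) = (-7, 1)
w2 = Bw1 = ((-7)·(-7) + 1·1; 1·(-7) + (-1)·1) = (50, -8)
Ratio: 50/-7 = -7.14286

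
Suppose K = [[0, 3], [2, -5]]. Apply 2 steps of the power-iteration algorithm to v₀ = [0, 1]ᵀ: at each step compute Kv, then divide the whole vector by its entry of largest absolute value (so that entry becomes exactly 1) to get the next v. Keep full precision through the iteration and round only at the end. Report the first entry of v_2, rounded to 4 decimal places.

-0.4839

Kv0 = (3.00000, -5.00000); divide by -5.00000 → v1 = (-0.60000, 1.00000)
Kv1 = (3.00000, -6.20000); divide by -6.20000 → v2 = (-0.48387, 1.00000)
Requested entry of v2: -15/31 = -0.4839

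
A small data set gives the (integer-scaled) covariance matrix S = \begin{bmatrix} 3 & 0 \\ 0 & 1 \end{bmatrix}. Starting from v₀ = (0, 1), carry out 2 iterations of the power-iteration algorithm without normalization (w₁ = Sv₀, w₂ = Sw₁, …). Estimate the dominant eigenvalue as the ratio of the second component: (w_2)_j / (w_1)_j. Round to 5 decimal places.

w1 = Sv₀ = (0, 1)
w2 = Sw1 = (0, 1)
Ratio at component: 1 / 1 = 1.00000

λ ≈ 1.00000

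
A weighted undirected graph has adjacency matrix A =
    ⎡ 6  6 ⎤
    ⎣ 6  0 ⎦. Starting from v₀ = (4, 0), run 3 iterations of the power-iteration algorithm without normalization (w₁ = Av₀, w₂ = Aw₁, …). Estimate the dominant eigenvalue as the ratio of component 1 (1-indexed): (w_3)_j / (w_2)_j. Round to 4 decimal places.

λ ≈ 9.0000

w1 = Av₀ = (6·4 + 6·0; 6·4 + 0·0) = (24, 24)
w2 = Aw1 = (6·24 + 6·24; 6·24 + 0·24) = (288, 144)
w3 = Aw2 = (2592, 1728)
Ratio at component: 2592 / 288 = 9.0000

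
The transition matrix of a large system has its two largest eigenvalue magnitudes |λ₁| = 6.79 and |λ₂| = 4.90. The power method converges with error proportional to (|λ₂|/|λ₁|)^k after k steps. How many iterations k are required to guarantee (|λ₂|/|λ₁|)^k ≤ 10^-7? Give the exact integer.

|λ₂/λ₁| = 4.90/6.79 = 0.72165
Need k ≥ ln(10^-7) / ln(0.72165) = -16.1181 / -0.3262 ≈ 49.409
Smallest integer k satisfying the bound: 50

50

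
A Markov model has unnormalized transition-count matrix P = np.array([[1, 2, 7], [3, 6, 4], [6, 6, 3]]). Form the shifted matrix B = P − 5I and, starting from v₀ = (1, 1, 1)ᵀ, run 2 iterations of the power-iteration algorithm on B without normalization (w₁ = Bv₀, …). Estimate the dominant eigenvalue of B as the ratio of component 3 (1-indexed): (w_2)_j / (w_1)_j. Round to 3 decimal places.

μ ≈ 5.800

B = P − 5I has rows (-4, 2, 7); (3, 1, 4); (6, 6, -2)
w1 = Bv₀ = ((-4)·1 + 2·1 + 7·1; 3·1 + 1·1 + 4·1; 6·1 + 6·1 + (-2)·1) = (5, 8, 10)
w2 = Bw1 = ((-4)·5 + 2·8 + 7·10; 3·5 + 1·8 + 4·10; 6·5 + 6·8 + (-2)·10) = (66, 63, 58)
Ratio: 58/10 = 5.800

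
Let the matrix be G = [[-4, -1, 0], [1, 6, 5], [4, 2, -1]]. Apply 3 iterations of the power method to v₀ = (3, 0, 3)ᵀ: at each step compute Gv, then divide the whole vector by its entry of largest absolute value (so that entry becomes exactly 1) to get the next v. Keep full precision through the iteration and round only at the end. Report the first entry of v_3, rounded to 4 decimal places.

Gv0 = (-12.00000, 18.00000, 9.00000); divide by 18.00000 → v1 = (-0.66667, 1.00000, 0.50000)
Gv1 = (1.66667, 7.83333, -1.16667); divide by 7.83333 → v2 = (0.21277, 1.00000, -0.14894)
Gv2 = (-1.85106, 5.46809, 3.00000); divide by 5.46809 → v3 = (-0.33852, 1.00000, 0.54864)
Requested entry of v3: -261/771 = -0.3385

-0.3385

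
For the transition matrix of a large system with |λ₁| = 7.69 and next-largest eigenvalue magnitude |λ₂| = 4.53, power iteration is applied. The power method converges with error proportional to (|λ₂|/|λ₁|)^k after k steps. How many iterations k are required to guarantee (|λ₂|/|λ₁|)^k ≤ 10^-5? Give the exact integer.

|λ₂/λ₁| = 4.53/7.69 = 0.58908
Need k ≥ ln(10^-5) / ln(0.58908) = -11.5129 / -0.5292 ≈ 21.755
Smallest integer k satisfying the bound: 22

22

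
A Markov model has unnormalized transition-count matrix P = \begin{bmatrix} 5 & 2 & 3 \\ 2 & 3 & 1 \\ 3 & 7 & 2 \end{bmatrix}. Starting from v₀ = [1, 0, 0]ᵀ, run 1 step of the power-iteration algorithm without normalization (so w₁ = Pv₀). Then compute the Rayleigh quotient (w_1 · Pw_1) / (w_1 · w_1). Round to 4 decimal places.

w1 = Pv₀ = (5·1 + 2·0 + 3·0; 2·1 + 3·0 + 1·0; 3·1 + 7·0 + 2·0) = (5, 2, 3)
Pw1 = (38, 19, 35)
w1·Pw1 = 5·38 + 2·19 + 3·35 = 333; w1·w1 = 5·5 + 2·2 + 3·3 = 38
λ ≈ 333/38 = 8.7632

8.7632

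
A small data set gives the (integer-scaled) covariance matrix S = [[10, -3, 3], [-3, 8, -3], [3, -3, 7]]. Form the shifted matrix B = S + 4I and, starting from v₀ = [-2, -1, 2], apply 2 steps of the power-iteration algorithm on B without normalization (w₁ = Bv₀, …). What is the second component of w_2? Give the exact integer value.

B = S + 4I has rows (14, -3, 3); (-3, 12, -3); (3, -3, 11)
w1 = Bv₀ = (14·(-2) + (-3)·(-1) + 3·2; (-3)·(-2) + 12·(-1) + (-3)·2; 3·(-2) + (-3)·(-1) + 11·2) = (-19, -12, 19)
w2 = Bw1 = (14·(-19) + (-3)·(-12) + 3·19; (-3)·(-19) + 12·(-12) + (-3)·19; 3·(-19) + (-3)·(-12) + 11·19) = (-173, -144, 188)
Requested component of w2: -144

-144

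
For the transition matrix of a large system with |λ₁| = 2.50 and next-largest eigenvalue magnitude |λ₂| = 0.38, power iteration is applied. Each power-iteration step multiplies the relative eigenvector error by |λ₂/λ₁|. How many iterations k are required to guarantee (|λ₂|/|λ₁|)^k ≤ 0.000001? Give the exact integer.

|λ₂/λ₁| = 0.38/2.50 = 0.15200
Need k ≥ ln(0.000001) / ln(0.15200) = -13.8155 / -1.8839 ≈ 7.334
Smallest integer k satisfying the bound: 8

8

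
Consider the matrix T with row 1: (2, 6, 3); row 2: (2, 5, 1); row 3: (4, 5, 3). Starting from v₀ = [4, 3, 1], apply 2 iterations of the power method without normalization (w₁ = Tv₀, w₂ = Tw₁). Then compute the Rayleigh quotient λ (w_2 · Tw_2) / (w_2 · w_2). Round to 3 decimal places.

w1 = Tv₀ = (2·4 + 6·3 + 3·1; 2·4 + 5·3 + 1·1; 4·4 + 5·3 + 3·1) = (29, 24, 34)
w2 = Tw1 = (2·29 + 6·24 + 3·34; 2·29 + 5·24 + 1·34; 4·29 + 5·24 + 3·34) = (304, 212, 338)
Tw2 = (2894, 2006, 3290)
w2·Tw2 = 304·2894 + 212·2006 + 338·3290 = 2417068; w2·w2 = 304·304 + 212·212 + 338·338 = 251604
λ ≈ 2417068/251604 = 9.607

9.607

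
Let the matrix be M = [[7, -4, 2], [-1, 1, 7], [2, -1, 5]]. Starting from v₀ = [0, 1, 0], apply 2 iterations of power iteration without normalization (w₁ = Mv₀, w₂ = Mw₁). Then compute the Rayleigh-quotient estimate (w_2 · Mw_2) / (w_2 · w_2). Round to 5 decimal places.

w1 = Mv₀ = (-4, 1, -1)
w2 = Mw1 = (-34, -2, -14)
Mw2 = (-258, -66, -136)
w2·Mw2 = (-34)·(-258) + (-2)·(-66) + (-14)·(-136) = 10808; w2·w2 = (-34)·(-34) + (-2)·(-2) + (-14)·(-14) = 1356
λ ≈ 10808/1356 = 7.97050

λ ≈ 7.97050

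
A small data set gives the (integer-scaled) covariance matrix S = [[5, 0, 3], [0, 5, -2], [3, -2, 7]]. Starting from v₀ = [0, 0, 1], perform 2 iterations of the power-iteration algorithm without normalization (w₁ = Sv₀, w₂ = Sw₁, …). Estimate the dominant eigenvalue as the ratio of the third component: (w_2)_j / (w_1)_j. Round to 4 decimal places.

λ ≈ 8.8571

w1 = Sv₀ = (5·0 + 0·0 + 3·1; 0·0 + 5·0 + (-2)·1; 3·0 + (-2)·0 + 7·1) = (3, -2, 7)
w2 = Sw1 = (5·3 + 0·(-2) + 3·7; 0·3 + 5·(-2) + (-2)·7; 3·3 + (-2)·(-2) + 7·7) = (36, -24, 62)
Ratio at component: 62 / 7 = 8.8571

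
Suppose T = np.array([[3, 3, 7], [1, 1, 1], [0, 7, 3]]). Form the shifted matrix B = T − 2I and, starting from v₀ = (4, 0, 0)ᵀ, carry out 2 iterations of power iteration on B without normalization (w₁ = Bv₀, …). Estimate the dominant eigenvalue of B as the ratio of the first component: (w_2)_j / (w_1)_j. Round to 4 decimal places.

μ ≈ 4.0000

B = T − 2I has rows (1, 3, 7); (1, -1, 1); (0, 7, 1)
w1 = Bv₀ = (1·4 + 3·0 + 7·0; 1·4 + (-1)·0 + 1·0; 0·4 + 7·0 + 1·0) = (4, 4, 0)
w2 = Bw1 = (1·4 + 3·4 + 7·0; 1·4 + (-1)·4 + 1·0; 0·4 + 7·4 + 1·0) = (16, 0, 28)
Ratio: 16/4 = 4.0000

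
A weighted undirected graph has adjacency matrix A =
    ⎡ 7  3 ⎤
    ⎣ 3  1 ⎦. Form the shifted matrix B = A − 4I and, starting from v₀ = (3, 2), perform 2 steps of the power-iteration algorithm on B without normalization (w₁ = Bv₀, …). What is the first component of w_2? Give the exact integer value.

54

B = A − 4I has rows (3, 3); (3, -3)
w1 = Bv₀ = (3·3 + 3·2; 3·3 + (-3)·2) = (15, 3)
w2 = Bw1 = (3·15 + 3·3; 3·15 + (-3)·3) = (54, 36)
Requested component of w2: 54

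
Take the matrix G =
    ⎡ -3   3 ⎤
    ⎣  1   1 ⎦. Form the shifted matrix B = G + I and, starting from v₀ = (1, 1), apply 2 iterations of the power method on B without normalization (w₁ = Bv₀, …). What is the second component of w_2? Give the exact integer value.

B = G + I has rows (-2, 3); (1, 2)
w1 = Bv₀ = ((-2)·1 + 3·1; 1·1 + 2·1) = (1, 3)
w2 = Bw1 = ((-2)·1 + 3·3; 1·1 + 2·3) = (7, 7)
Requested component of w2: 7

7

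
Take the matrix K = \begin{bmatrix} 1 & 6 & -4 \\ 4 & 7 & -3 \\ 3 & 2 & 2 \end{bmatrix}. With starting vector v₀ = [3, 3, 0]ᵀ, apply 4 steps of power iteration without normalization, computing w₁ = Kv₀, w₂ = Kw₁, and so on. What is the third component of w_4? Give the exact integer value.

10197

w1 = Kv₀ = (1·3 + 6·3 + (-4)·0; 4·3 + 7·3 + (-3)·0; 3·3 + 2·3 + 2·0) = (21, 33, 15)
w2 = Kw1 = (1·21 + 6·33 + (-4)·15; 4·21 + 7·33 + (-3)·15; 3·21 + 2·33 + 2·15) = (159, 270, 159)
w3 = Kw2 = (1143, 2049, 1335)
w4 = Kw3 = (8097, 14910, 10197)
The requested component of w4 is 10197.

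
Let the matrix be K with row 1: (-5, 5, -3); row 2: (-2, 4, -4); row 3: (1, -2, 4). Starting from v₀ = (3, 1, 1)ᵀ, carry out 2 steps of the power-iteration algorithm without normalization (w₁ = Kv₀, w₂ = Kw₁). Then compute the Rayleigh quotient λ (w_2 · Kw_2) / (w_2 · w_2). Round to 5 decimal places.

w1 = Kv₀ = ((-5)·3 + 5·1 + (-3)·1; (-2)·3 + 4·1 + (-4)·1; 1·3 + (-2)·1 + 4·1) = (-13, -6, 5)
w2 = Kw1 = ((-5)·(-13) + 5·(-6) + (-3)·5; (-2)·(-13) + 4·(-6) + (-4)·5; 1·(-13) + (-2)·(-6) + 4·5) = (20, -18, 19)
Kw2 = (-247, -188, 132)
w2·Kw2 = 20·(-247) + (-18)·(-188) + 19·132 = 952; w2·w2 = 20·20 + (-18)·(-18) + 19·19 = 1085
λ ≈ 952/1085 = 0.87742

0.87742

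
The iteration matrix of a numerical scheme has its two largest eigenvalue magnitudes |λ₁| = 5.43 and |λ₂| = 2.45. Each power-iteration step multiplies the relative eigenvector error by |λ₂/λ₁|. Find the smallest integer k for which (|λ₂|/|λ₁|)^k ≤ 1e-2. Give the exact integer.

|λ₂/λ₁| = 2.45/5.43 = 0.45120
Need k ≥ ln(1e-2) / ln(0.45120) = -4.6052 / -0.7959 ≈ 5.786
Smallest integer k satisfying the bound: 6

6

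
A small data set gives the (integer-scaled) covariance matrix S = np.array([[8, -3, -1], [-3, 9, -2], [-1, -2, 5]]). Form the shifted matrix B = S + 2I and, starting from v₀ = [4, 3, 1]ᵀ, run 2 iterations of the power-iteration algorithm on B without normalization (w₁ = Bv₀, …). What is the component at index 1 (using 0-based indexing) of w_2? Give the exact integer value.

B = S + 2I has rows (10, -3, -1); (-3, 11, -2); (-1, -2, 7)
w1 = Bv₀ = (30, 19, -3)
w2 = Bw1 = (246, 125, -89)
Requested component of w2: 125

125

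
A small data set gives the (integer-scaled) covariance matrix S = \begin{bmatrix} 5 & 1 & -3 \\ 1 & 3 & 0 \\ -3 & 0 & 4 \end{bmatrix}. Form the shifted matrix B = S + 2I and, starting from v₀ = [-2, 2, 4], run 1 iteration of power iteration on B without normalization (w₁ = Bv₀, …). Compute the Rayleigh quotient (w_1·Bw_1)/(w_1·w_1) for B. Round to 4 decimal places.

B = S + 2I has rows (7, 1, -3); (1, 5, 0); (-3, 0, 6)
w1 = Bv₀ = (-24, 8, 30)
Bw1 = (-250, 16, 252)
w1·Bw1 = 13688; w1·w1 = 1540; μ ≈ 13688/1540 = 8.8883

8.8883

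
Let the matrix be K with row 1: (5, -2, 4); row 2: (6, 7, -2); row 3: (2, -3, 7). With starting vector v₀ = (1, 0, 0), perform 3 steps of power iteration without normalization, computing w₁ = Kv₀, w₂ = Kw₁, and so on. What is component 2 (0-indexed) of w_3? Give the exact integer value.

-120

w1 = Kv₀ = (5·1 + (-2)·0 + 4·0; 6·1 + 7·0 + (-2)·0; 2·1 + (-3)·0 + 7·0) = (5, 6, 2)
w2 = Kw1 = (5·5 + (-2)·6 + 4·2; 6·5 + 7·6 + (-2)·2; 2·5 + (-3)·6 + 7·2) = (21, 68, 6)
w3 = Kw2 = (-7, 590, -120)
The requested component of w3 is -120.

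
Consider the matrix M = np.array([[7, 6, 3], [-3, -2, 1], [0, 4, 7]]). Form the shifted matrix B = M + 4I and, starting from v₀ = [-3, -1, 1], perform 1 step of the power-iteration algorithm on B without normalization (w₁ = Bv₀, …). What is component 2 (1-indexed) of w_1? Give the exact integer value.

8

B = M + 4I has rows (11, 6, 3); (-3, 2, 1); (0, 4, 11)
w1 = Bv₀ = (11·(-3) + 6·(-1) + 3·1; (-3)·(-3) + 2·(-1) + 1·1; 0·(-3) + 4·(-1) + 11·1) = (-36, 8, 7)
Requested component of w1: 8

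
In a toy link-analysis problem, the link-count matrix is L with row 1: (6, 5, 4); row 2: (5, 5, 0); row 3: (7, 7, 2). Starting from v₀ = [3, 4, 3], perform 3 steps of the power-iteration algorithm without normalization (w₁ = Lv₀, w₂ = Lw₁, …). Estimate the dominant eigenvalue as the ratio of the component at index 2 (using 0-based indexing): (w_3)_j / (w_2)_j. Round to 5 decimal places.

w1 = Lv₀ = (6·3 + 5·4 + 4·3; 5·3 + 5·4 + 0·3; 7·3 + 7·4 + 2·3) = (50, 35, 55)
w2 = Lw1 = (6·50 + 5·35 + 4·55; 5·50 + 5·35 + 0·55; 7·50 + 7·35 + 2·55) = (695, 425, 705)
w3 = Lw2 = (9115, 5600, 9250)
Ratio at component: 9250 / 705 = 13.12057

13.12057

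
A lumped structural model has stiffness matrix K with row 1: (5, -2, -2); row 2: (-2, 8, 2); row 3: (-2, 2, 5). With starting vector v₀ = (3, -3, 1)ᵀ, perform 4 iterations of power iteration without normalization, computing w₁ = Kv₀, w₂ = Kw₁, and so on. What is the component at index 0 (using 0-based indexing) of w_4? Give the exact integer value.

16821

w1 = Kv₀ = (19, -28, -7)
w2 = Kw1 = (165, -276, -129)
w3 = Kw2 = (1635, -2796, -1527)
w4 = Kw3 = (16821, -28692, -16497)
The requested component of w4 is 16821.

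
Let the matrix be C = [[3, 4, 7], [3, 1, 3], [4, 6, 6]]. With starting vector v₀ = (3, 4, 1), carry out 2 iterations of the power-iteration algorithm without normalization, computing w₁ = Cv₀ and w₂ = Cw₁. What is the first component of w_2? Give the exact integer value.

w1 = Cv₀ = (3·3 + 4·4 + 7·1; 3·3 + 1·4 + 3·1; 4·3 + 6·4 + 6·1) = (32, 16, 42)
w2 = Cw1 = (3·32 + 4·16 + 7·42; 3·32 + 1·16 + 3·42; 4·32 + 6·16 + 6·42) = (454, 238, 476)
The requested component of w2 is 454.

454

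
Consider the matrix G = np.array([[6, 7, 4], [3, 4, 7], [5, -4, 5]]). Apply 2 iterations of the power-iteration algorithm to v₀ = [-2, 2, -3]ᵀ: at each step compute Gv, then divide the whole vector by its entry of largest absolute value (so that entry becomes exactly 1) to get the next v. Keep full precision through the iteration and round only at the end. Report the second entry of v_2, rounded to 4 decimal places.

Gv0 = (-10.00000, -19.00000, -33.00000); divide by -33.00000 → v1 = (0.30303, 0.57576, 1.00000)
Gv1 = (9.84848, 10.21212, 4.21212); divide by 10.21212 → v2 = (0.96439, 1.00000, 0.41246)
Requested entry of v2: -337/-337 = 1.0000

1.0000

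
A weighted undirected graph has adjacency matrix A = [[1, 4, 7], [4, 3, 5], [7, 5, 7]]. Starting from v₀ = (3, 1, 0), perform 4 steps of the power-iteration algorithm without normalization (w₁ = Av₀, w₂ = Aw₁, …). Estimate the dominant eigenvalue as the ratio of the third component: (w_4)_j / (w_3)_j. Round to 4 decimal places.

14.7747

w1 = Av₀ = (1·3 + 4·1 + 7·0; 4·3 + 3·1 + 5·0; 7·3 + 5·1 + 7·0) = (7, 15, 26)
w2 = Aw1 = (1·7 + 4·15 + 7·26; 4·7 + 3·15 + 5·26; 7·7 + 5·15 + 7·26) = (249, 203, 306)
w3 = Aw2 = (3203, 3135, 4900)
w4 = Aw3 = (50043, 46717, 72396)
Ratio at component: 72396 / 4900 = 14.7747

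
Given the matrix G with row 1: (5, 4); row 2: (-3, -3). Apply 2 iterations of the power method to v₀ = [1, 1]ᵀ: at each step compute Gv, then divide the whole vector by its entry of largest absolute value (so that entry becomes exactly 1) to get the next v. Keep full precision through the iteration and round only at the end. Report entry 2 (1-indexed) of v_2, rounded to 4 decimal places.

-0.4286

Gv0 = (9.00000, -6.00000); divide by 9.00000 → v1 = (1.00000, -0.66667)
Gv1 = (2.33333, -1.00000); divide by 2.33333 → v2 = (1.00000, -0.42857)
Requested entry of v2: -9/21 = -0.4286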